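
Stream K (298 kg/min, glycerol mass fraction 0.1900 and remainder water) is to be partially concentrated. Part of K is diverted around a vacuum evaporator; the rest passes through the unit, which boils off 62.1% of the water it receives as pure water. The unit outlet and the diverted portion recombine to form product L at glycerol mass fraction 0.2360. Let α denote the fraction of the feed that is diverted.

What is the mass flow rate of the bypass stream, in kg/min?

All 298×0.190 = 56.62 kg/min of glycerol reaches L, so L = 56.62/0.236 = 239.92 kg/min and vapour = 58.085 kg/min.
The evaporator receives (1−α)·298 of feed at 0.810 water and removes 0.621 of that water:
0.621×0.810×(1−α)×298 = 58.085
(1−α) = 58.085/149.9 = 0.3875;  α = 0.6125.
Bypass flow = 0.6125×298 = 182.53 kg/min.

182.5 kg/min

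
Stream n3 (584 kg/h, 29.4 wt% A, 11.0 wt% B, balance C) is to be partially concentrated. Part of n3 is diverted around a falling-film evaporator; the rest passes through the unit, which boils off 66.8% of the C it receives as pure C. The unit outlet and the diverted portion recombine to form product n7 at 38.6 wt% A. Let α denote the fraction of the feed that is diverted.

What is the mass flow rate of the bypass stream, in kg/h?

All 584×0.294 = 171.7 kg/h of A reaches n7, so n7 = 171.7/0.386 = 444.81 kg/h and vapour = 139.19 kg/h.
The evaporator receives (1−α)·584 of feed at 0.596 C and removes 0.668 of that C:
0.668×0.596×(1−α)×584 = 139.19
(1−α) = 139.19/232.51 = 0.5987;  α = 0.4013.
Bypass flow = 0.4013×584 = 234.38 kg/h.

234.4 kg/h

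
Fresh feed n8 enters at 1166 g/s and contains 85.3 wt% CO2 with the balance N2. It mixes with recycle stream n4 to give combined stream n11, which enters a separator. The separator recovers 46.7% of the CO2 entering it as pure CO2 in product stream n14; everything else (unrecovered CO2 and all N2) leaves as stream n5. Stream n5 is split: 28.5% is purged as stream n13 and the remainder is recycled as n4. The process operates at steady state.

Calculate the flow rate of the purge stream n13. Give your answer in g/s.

415.5 g/s

N2 enters only via n8 and leaves only via the purge: 1166×0.147 = 0.285×(N2 in n5), and the separator passes all N2, so N2 in n11 = N2 in n5 = 601.41 g/s.
CO2 in n11: m_A = 1166×0.853 + (1−0.285)·(1−0.467)·m_A, so m_A = 994.6/0.6189 = 1607 g/s.
n5 = (1−0.467)×1607 + 601.41 = 1458 g/s.
Purge n13 = 0.285×1458 = 415.52 g/s.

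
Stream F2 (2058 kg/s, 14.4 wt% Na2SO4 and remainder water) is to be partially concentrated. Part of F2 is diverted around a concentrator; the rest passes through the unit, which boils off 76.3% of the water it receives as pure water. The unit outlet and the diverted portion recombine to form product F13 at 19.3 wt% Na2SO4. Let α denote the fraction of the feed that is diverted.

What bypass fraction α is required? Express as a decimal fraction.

0.611

All 2058×0.144 = 296.35 kg/s of Na2SO4 reaches F13, so F13 = 296.35/0.193 = 1535.5 kg/s and vapour = 522.5 kg/s.
The evaporator receives (1−α)·2058 of feed at 0.856 water and removes 0.763 of that water:
0.763×0.856×(1−α)×2058 = 522.5
(1−α) = 522.5/1344.1 = 0.3887;  α = 0.6113.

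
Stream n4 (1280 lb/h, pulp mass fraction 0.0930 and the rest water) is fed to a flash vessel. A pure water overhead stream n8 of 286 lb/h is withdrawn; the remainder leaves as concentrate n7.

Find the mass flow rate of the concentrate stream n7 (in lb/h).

Concentrate = 1280 − 286 = 994 lb/h.

994 lb/h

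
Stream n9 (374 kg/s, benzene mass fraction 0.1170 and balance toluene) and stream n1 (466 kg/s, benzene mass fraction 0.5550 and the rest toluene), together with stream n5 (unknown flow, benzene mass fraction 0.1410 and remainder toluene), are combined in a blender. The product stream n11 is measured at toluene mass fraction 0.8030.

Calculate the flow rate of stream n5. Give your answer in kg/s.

2445 kg/s

Let n5 be the unknown flow. Total out = 840 + n5.
toluene balance: 537.61 + 0.859·n5 = 0.803·(840 + n5)
(0.859 − 0.803)·n5 = 0.803×840 − 537.61 = 136.91
n5 = 136.91 / 0.056 = 2444.8 kg/s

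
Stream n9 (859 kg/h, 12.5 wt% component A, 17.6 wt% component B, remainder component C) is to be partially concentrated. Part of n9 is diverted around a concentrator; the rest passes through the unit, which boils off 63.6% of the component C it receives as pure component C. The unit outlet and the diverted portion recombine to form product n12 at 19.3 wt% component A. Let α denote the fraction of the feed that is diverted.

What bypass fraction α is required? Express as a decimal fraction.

All 859×0.125 = 107.38 kg/h of component A reaches n12, so n12 = 107.38/0.193 = 556.35 kg/h and vapour = 302.65 kg/h.
The evaporator receives (1−α)·859 of feed at 0.699 component C and removes 0.636 of that component C:
0.636×0.699×(1−α)×859 = 302.65
(1−α) = 302.65/381.88 = 0.7925;  α = 0.2075.

0.207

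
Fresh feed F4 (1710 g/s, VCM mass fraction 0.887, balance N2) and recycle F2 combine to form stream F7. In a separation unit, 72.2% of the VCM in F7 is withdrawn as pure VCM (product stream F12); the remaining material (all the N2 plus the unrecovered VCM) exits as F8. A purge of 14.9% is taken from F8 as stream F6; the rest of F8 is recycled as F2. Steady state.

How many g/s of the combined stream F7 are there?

3284 g/s

N2 enters only via F4 and leaves only via the purge: 1710×0.113 = 0.149×(N2 in F8), and the separation unit passes all N2, so N2 in F7 = N2 in F8 = 1296.8 g/s.
VCM in F7: m_A = 1710×0.887 + (1−0.149)·(1−0.722)·m_A, so m_A = 1516.8/0.7634 = 1986.8 g/s.
F7 = 1986.8 + 1296.8 = 3283.6 g/s.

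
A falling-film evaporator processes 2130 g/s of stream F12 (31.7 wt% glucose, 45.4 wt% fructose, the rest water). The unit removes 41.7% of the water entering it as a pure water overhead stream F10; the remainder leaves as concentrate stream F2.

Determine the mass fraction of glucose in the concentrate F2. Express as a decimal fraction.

glucose is not removed: 2130×0.317 = 675.21 g/s of glucose enters F2.
water entering = 2130×0.229 = 487.77 g/s; overhead removed = 0.417×487.77 = 203.4 g/s.
Concentrate = 2130 − 203.4 = 1926.6 g/s.
Mass fraction = 675.21/1926.6 = 0.350.

0.350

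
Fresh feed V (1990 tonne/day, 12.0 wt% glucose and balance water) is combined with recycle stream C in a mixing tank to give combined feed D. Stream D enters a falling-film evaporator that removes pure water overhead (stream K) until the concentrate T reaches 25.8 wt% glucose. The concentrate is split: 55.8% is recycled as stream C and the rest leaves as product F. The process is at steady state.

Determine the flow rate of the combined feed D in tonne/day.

Overall glucose balance (none leaves overhead): glucose in fresh feed = glucose in product, i.e. 1990×0.120 = (1−0.558)·T·0.258.
T = 238.8/(0.258×0.442) = 2094.1 tonne/day.
Recycle C = 0.558×2094.1 = 1168.5 tonne/day.
Combined feed D = 1990 + 1168.5 = 3158.5 tonne/day.

3158 tonne/day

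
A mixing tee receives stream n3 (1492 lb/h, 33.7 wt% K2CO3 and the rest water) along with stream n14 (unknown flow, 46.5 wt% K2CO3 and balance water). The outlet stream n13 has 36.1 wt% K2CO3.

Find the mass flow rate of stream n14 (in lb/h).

344.3 lb/h

Let n14 be the unknown flow. Total out = 1492 + n14.
K2CO3 balance: 502.8 + 0.465·n14 = 0.361·(1492 + n14)
(0.465 − 0.361)·n14 = 0.361×1492 − 502.8 = 35.808
n14 = 35.808 / 0.104 = 344.31 lb/h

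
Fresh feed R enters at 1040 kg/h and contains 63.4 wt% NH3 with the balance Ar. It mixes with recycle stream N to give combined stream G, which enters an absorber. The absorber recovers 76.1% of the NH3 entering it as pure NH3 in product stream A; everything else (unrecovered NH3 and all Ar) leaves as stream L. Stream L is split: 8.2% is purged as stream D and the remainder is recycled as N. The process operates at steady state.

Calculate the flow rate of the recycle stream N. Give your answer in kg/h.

4447 kg/h

Ar enters only via R and leaves only via the purge: 1040×0.366 = 0.082×(Ar in L), and the absorber passes all Ar, so Ar in G = Ar in L = 4642 kg/h.
NH3 in G: m_A = 1040×0.634 + (1−0.082)·(1−0.761)·m_A, so m_A = 659.36/0.7806 = 844.69 kg/h.
L = (1−0.761)×844.69 + 4642 = 4843.8 kg/h.
Recycle N = (1−0.082)×4843.8 = 4446.6 kg/h.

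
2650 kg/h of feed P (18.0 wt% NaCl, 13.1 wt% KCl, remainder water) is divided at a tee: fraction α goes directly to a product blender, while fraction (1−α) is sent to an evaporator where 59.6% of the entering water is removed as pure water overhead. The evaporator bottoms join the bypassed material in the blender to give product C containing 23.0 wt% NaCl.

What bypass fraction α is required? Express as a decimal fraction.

0.471

All 2650×0.180 = 477 kg/h of NaCl reaches C, so C = 477/0.230 = 2073.9 kg/h and vapour = 576.09 kg/h.
The evaporator receives (1−α)·2650 of feed at 0.689 water and removes 0.596 of that water:
0.596×0.689×(1−α)×2650 = 576.09
(1−α) = 576.09/1088.2 = 0.5294;  α = 0.4706.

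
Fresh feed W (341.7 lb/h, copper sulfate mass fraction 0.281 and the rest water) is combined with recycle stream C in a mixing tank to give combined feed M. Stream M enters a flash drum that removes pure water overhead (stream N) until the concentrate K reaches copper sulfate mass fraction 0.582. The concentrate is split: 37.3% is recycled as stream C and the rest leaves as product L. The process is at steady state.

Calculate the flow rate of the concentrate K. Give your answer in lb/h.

263.1 lb/h

Overall copper sulfate balance (none leaves overhead): copper sulfate in fresh feed = copper sulfate in product, i.e. 341.7×0.281 = (1−0.373)·K·0.582.
K = 96.018/(0.582×0.627) = 263.12 lb/h.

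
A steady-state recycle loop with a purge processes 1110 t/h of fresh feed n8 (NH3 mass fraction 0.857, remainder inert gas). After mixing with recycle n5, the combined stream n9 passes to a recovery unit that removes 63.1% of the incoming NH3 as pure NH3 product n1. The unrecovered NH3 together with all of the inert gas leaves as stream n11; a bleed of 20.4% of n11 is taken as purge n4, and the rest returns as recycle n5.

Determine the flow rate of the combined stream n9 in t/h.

inert gas enters only via n8 and leaves only via the purge: 1110×0.143 = 0.204×(inert gas in n11), and the recovery unit passes all inert gas, so inert gas in n9 = inert gas in n11 = 778.09 t/h.
NH3 in n9: m_A = 1110×0.857 + (1−0.204)·(1−0.631)·m_A, so m_A = 951.27/0.7063 = 1346.9 t/h.
n9 = 1346.9 + 778.09 = 2125 t/h.

2125 t/h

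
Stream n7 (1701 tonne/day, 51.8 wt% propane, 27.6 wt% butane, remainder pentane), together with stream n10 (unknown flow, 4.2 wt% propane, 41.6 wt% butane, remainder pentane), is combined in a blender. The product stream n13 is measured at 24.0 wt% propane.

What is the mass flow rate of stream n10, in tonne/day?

Let n10 be the unknown flow. Total out = 1701 + n10.
propane balance: 881.12 + 0.042·n10 = 0.240·(1701 + n10)
(0.042 − 0.240)·n10 = 0.240×1701 − 881.12 = -472.88
n10 = -472.88 / -0.198 = 2388.3 tonne/day

2388 tonne/day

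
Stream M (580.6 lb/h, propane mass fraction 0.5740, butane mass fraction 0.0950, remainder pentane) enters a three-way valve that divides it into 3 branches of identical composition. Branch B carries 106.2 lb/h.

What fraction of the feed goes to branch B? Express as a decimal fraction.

Fraction to B = 106.2/580.6 = 0.1829.

0.183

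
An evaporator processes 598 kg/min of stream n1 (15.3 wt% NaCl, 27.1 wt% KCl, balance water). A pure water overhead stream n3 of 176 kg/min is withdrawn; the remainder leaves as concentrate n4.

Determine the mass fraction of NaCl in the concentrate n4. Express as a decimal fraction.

NaCl is not removed: 598×0.153 = 91.494 kg/min of NaCl enters n4.
Concentrate = 598 − 176 = 422 kg/min.
Mass fraction = 91.494/422 = 0.2168.

0.2168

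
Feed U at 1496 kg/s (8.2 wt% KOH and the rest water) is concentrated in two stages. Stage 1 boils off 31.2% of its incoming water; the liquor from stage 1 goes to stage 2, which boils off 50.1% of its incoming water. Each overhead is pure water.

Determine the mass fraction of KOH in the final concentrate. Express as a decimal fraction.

water in feed = 1496×0.918 = 1373.3 kg/s.
After stage 1: water left = (1−0.312)×1373.3 = 944.85; stream total = 1067.5 kg/s.
After stage 2: water left = (1−0.501)×944.85 = 471.48; final concentrate = 594.15 kg/s.
KOH fraction = 122.67/594.15 = 0.206.

0.206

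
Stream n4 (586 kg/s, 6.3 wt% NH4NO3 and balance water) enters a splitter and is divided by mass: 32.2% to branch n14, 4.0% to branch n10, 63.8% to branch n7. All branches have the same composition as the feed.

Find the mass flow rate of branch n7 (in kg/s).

373.9 kg/s

Branch n7 flow = 0.638×586 = 373.87 kg/s.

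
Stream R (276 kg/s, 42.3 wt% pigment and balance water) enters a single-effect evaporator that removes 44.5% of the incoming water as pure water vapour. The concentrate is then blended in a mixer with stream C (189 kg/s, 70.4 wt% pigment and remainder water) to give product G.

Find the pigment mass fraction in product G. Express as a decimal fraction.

Vapour removed = 0.445×0.577×276 = 70.867 kg/s; concentrate = 205.13 kg/s.
pigment reaching the mixer = 116.75 (from concentrate) + 189×0.704 = 249.8 kg/s.
Product flow = 205.13 + 189 = 394.13 kg/s; pigment fraction = 0.6338.

0.6338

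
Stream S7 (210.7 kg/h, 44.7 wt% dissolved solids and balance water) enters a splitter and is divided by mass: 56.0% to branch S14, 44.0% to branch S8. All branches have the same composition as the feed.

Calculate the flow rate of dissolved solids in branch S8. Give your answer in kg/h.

41.44 kg/h

Branch S8 total = 0.440×210.7 = 92.708 kg/h.
dissolved solids in S8 = 0.447×92.708 = 41.44 kg/h.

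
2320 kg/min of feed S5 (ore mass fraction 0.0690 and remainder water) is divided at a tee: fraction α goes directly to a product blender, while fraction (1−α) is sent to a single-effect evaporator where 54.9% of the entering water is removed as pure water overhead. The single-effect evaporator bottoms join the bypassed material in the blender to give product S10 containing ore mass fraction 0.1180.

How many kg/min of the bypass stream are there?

435.1 kg/min

All 2320×0.069 = 160.08 kg/min of ore reaches S10, so S10 = 160.08/0.118 = 1356.6 kg/min and vapour = 963.39 kg/min.
The evaporator receives (1−α)·2320 of feed at 0.931 water and removes 0.549 of that water:
0.549×0.931×(1−α)×2320 = 963.39
(1−α) = 963.39/1185.8 = 0.8124;  α = 0.1876.
Bypass flow = 0.1876×2320 = 435.14 kg/min.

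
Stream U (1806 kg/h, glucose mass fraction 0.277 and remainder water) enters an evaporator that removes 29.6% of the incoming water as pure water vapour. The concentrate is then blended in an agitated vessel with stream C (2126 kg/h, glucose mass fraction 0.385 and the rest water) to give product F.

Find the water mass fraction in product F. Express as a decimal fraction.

Vapour removed = 0.296×0.723×1806 = 386.5 kg/h; concentrate = 1419.5 kg/h.
water reaching the mixer = 919.24 (from concentrate) + 2126×0.615 = 2226.7 kg/h.
Product flow = 1419.5 + 2126 = 3545.5 kg/h; water fraction = 0.628.

0.628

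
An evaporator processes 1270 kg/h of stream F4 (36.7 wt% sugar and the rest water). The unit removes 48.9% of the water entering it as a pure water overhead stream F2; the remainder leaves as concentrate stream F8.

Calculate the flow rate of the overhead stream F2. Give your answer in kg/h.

water entering = 1270×0.633 = 803.91 kg/h; overhead removed = 0.489×803.91 = 393.11 kg/h.

393.1 kg/h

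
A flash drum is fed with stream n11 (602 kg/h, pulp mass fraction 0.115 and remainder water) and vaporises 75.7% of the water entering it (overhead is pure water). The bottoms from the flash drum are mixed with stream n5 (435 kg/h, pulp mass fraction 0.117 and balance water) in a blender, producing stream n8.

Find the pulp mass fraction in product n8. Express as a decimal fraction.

0.190

Vapour removed = 0.757×0.885×602 = 403.31 kg/h; concentrate = 198.69 kg/h.
pulp reaching the mixer = 69.23 (from concentrate) + 435×0.117 = 120.12 kg/h.
Product flow = 198.69 + 435 = 633.69 kg/h; pulp fraction = 0.190.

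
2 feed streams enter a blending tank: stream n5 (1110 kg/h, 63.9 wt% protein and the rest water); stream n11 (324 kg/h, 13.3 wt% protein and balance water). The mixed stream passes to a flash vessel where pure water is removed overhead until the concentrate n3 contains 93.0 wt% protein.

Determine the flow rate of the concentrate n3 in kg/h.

protein entering = 1110×0.639 + 324×0.133 = 752.38 kg/h.
All protein reports to n3, so n3 = 752.38/0.930 = 809.01 kg/h.

809 kg/h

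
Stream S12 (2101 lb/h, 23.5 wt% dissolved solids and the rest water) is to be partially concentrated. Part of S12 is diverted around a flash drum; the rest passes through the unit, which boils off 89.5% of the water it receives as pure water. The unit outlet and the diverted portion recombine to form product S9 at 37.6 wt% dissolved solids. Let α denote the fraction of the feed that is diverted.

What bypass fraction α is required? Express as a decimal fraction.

0.452

All 2101×0.235 = 493.73 lb/h of dissolved solids reaches S9, so S9 = 493.73/0.376 = 1313.1 lb/h and vapour = 787.88 lb/h.
The evaporator receives (1−α)·2101 of feed at 0.765 water and removes 0.895 of that water:
0.895×0.765×(1−α)×2101 = 787.88
(1−α) = 787.88/1438.5 = 0.5477;  α = 0.4523.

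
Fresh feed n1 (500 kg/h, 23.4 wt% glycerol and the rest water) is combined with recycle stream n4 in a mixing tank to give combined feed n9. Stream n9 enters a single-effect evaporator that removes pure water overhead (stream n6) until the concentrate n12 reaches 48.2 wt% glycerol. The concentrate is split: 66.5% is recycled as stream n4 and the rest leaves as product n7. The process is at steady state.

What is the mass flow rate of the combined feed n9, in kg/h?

981.9 kg/h

Overall glycerol balance (none leaves overhead): glycerol in fresh feed = glycerol in product, i.e. 500×0.234 = (1−0.665)·n12·0.482.
n12 = 117/(0.482×0.335) = 724.59 kg/h.
Recycle n4 = 0.665×724.59 = 481.85 kg/h.
Combined feed n9 = 500 + 481.85 = 981.85 kg/h.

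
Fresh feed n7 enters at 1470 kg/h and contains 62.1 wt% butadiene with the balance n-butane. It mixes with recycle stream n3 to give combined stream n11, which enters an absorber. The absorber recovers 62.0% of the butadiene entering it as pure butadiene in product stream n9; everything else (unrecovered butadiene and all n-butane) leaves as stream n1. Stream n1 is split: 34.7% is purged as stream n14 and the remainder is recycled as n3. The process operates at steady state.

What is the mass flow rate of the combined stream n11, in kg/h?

2820 kg/h

n-butane enters only via n7 and leaves only via the purge: 1470×0.379 = 0.347×(n-butane in n1), and the absorber passes all n-butane, so n-butane in n11 = n-butane in n1 = 1605.6 kg/h.
butadiene in n11: m_A = 1470×0.621 + (1−0.347)·(1−0.620)·m_A, so m_A = 912.87/0.7519 = 1214.1 kg/h.
n11 = 1214.1 + 1605.6 = 2819.7 kg/h.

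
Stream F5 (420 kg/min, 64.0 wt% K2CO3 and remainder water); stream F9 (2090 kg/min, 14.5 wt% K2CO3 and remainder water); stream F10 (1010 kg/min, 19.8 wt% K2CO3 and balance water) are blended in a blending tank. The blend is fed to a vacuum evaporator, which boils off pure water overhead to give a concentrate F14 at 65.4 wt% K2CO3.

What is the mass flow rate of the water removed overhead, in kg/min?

2340 kg/min

K2CO3 entering = 420×0.640 + 2090×0.145 + 1010×0.198 = 771.83 kg/min.
All K2CO3 reports to F14, so F14 = 771.83/0.654 = 1180.2 kg/min.
Total feed = 3520 kg/min; overhead = 3520 − 1180.2 = 2339.8 kg/min.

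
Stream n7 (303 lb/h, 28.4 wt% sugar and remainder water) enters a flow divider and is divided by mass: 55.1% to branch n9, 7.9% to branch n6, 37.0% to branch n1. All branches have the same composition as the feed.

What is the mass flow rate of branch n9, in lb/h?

167 lb/h

Branch n9 flow = 0.551×303 = 166.95 lb/h.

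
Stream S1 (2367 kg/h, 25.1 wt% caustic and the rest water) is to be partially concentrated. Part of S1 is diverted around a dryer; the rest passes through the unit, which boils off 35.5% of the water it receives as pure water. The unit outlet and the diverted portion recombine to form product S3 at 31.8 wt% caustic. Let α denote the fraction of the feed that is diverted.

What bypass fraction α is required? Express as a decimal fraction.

0.208

All 2367×0.251 = 594.12 kg/h of caustic reaches S3, so S3 = 594.12/0.318 = 1868.3 kg/h and vapour = 498.71 kg/h.
The evaporator receives (1−α)·2367 of feed at 0.749 water and removes 0.355 of that water:
0.355×0.749×(1−α)×2367 = 498.71
(1−α) = 498.71/629.37 = 0.7924;  α = 0.2076.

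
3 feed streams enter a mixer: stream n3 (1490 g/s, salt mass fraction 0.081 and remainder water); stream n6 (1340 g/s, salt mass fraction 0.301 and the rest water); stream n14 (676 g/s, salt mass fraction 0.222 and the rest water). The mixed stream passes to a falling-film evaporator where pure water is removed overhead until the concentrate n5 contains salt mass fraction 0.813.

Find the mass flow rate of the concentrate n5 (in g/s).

salt entering = 1490×0.081 + 1340×0.301 + 676×0.222 = 674.1 g/s.
All salt reports to n5, so n5 = 674.1/0.813 = 829.15 g/s.

829.2 g/s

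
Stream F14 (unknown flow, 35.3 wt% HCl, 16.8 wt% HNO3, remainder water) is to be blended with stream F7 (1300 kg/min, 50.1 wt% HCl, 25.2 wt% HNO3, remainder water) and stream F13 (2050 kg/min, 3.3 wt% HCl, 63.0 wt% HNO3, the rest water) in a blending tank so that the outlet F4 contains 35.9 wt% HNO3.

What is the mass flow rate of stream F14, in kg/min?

2180 kg/min

Let F14 be the unknown flow. Total out = 3350 + F14.
HNO3 balance: 1619.1 + 0.168·F14 = 0.359·(3350 + F14)
(0.168 − 0.359)·F14 = 0.359×3350 − 1619.1 = -416.45
F14 = -416.45 / -0.191 = 2180.4 kg/min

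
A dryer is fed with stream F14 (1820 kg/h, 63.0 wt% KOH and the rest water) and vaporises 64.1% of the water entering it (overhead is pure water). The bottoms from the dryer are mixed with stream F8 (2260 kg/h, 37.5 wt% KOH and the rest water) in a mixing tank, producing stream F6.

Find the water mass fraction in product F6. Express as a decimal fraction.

0.453

Vapour removed = 0.641×0.370×1820 = 431.65 kg/h; concentrate = 1388.4 kg/h.
water reaching the mixer = 241.75 (from concentrate) + 2260×0.625 = 1654.3 kg/h.
Product flow = 1388.4 + 2260 = 3648.4 kg/h; water fraction = 0.453.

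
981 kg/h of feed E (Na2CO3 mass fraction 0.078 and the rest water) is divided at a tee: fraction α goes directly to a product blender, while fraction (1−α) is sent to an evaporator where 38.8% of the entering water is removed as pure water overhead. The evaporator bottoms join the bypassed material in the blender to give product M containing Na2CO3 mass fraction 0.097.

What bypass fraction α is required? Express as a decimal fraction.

All 981×0.078 = 76.518 kg/h of Na2CO3 reaches M, so M = 76.518/0.097 = 788.85 kg/h and vapour = 192.15 kg/h.
The evaporator receives (1−α)·981 of feed at 0.922 water and removes 0.388 of that water:
0.388×0.922×(1−α)×981 = 192.15
(1−α) = 192.15/350.94 = 0.5475;  α = 0.4525.

0.452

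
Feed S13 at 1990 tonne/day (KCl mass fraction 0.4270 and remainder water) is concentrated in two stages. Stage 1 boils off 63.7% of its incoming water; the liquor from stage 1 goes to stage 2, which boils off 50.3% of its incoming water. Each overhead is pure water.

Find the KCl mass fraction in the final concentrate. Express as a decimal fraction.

water in feed = 1990×0.573 = 1140.3 tonne/day.
After stage 1: water left = (1−0.637)×1140.3 = 413.92; stream total = 1263.6 tonne/day.
After stage 2: water left = (1−0.503)×413.92 = 205.72; final concentrate = 1055.4 tonne/day.
KCl fraction = 849.73/1055.4 = 0.8051.

0.8051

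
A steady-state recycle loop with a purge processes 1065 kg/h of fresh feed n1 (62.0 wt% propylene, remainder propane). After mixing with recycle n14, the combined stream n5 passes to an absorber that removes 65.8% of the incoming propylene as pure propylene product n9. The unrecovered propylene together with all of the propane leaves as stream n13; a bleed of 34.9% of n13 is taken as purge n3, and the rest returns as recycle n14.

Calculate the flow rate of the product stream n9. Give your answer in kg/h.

558.9 kg/h

propylene in n5: m_A = 1065×0.620 + (1−0.349)·(1−0.658)·m_A, so m_A = 660.3/0.7774 = 849.42 kg/h.
Product n9 = 0.658×849.42 = 558.92 kg/h.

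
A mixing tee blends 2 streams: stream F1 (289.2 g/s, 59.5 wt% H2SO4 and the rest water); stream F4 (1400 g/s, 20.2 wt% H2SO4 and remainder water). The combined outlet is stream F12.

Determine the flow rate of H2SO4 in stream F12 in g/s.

454.9 g/s

H2SO4 out = H2SO4 in = 289.2×0.595 + 1400×0.202 = 454.87 g/s.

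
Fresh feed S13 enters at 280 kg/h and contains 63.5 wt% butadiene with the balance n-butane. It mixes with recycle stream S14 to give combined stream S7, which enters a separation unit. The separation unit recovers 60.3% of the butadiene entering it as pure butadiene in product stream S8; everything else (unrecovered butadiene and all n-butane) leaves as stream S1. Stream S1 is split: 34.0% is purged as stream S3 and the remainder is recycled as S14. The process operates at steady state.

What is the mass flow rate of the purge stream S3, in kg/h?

134.7 kg/h

n-butane enters only via S13 and leaves only via the purge: 280×0.365 = 0.340×(n-butane in S1), and the separation unit passes all n-butane, so n-butane in S7 = n-butane in S1 = 300.59 kg/h.
butadiene in S7: m_A = 280×0.635 + (1−0.340)·(1−0.603)·m_A, so m_A = 177.8/0.7380 = 240.93 kg/h.
S1 = (1−0.603)×240.93 + 300.59 = 396.24 kg/h.
Purge S3 = 0.340×396.24 = 134.72 kg/h.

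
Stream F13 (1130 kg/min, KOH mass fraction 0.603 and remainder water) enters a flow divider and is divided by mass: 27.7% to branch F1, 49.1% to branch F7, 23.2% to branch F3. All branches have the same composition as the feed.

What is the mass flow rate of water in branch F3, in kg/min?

104.1 kg/min

Branch F3 total = 0.232×1130 = 262.16 kg/min.
water in F3 = 0.397×262.16 = 104.08 kg/min.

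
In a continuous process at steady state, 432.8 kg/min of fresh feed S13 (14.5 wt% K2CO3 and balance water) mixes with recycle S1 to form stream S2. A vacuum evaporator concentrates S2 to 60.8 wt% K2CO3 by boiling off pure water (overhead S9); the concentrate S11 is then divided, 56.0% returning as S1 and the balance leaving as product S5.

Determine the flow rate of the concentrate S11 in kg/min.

234.6 kg/min

Overall K2CO3 balance (none leaves overhead): K2CO3 in fresh feed = K2CO3 in product, i.e. 432.8×0.145 = (1−0.560)·S11·0.608.
S11 = 62.756/(0.608×0.440) = 234.58 kg/min.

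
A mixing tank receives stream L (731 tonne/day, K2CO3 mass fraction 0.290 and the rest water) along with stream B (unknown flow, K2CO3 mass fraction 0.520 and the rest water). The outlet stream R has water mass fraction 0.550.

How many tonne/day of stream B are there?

Let B be the unknown flow. Total out = 731 + B.
water balance: 519.01 + 0.480·B = 0.550·(731 + B)
(0.480 − 0.550)·B = 0.550×731 − 519.01 = -116.96
B = -116.96 / -0.070 = 1670.9 tonne/day

1671 tonne/day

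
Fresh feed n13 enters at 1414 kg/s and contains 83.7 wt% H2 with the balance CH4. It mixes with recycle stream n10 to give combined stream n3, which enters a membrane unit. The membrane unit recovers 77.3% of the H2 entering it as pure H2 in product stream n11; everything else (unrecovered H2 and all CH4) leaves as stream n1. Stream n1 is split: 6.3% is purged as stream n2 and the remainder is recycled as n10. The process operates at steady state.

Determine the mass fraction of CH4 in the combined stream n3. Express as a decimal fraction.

0.7088

CH4 enters only via n13 and leaves only via the purge: 1414×0.163 = 0.063×(CH4 in n1), and the membrane unit passes all CH4, so CH4 in n3 = CH4 in n1 = 3658.4 kg/s.
H2 in n3: m_A = 1414×0.837 + (1−0.063)·(1−0.773)·m_A, so m_A = 1183.5/0.7873 = 1503.3 kg/s.
n3 = 1503.3 + 3658.4 = 5161.7 kg/s.
CH4 fraction in n3 = 3658.4/5161.7 = 0.7088.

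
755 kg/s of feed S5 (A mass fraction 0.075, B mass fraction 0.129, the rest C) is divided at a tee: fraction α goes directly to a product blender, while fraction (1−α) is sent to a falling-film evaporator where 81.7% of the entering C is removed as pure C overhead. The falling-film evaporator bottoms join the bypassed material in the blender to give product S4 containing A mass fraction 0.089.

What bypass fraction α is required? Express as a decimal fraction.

0.758

All 755×0.075 = 56.625 kg/s of A reaches S4, so S4 = 56.625/0.089 = 636.24 kg/s and vapour = 118.76 kg/s.
The evaporator receives (1−α)·755 of feed at 0.796 C and removes 0.817 of that C:
0.817×0.796×(1−α)×755 = 118.76
(1−α) = 118.76/491 = 0.2419;  α = 0.7581.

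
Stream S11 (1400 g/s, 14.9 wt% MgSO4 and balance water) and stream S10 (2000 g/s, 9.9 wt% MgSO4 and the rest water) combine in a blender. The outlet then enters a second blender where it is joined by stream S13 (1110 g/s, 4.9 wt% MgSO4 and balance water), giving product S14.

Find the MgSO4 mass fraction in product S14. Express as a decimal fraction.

Overall, product flow = 4510 g/s.
MgSO4 in = 1400×0.149 + 2000×0.099 + 1110×0.049 = 460.99 g/s.
MgSO4 fraction in S14 = 0.1022.

0.1022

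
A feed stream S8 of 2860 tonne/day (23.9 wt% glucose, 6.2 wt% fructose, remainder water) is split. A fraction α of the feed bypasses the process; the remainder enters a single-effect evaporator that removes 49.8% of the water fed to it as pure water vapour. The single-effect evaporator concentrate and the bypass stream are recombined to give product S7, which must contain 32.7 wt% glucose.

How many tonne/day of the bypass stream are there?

649 tonne/day

All 2860×0.239 = 683.54 tonne/day of glucose reaches S7, so S7 = 683.54/0.327 = 2090.3 tonne/day and vapour = 769.66 tonne/day.
The evaporator receives (1−α)·2860 of feed at 0.699 water and removes 0.498 of that water:
0.498×0.699×(1−α)×2860 = 769.66
(1−α) = 769.66/995.57 = 0.7731;  α = 0.2269.
Bypass flow = 0.2269×2860 = 648.97 tonne/day.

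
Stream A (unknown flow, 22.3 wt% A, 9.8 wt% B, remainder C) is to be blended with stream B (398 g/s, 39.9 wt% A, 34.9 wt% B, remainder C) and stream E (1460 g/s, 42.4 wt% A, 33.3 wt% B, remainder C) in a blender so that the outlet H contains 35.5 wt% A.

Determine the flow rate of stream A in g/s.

895.8 g/s

Let A be the unknown flow. Total out = 1858 + A.
A balance: 777.84 + 0.223·A = 0.355·(1858 + A)
(0.223 − 0.355)·A = 0.355×1858 − 777.84 = -118.25
A = -118.25 / -0.132 = 895.85 g/s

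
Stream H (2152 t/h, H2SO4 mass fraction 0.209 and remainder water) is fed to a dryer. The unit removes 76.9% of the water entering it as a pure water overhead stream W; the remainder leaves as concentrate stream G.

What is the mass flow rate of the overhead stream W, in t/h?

1309 t/h

water entering = 2152×0.791 = 1702.2 t/h; overhead removed = 0.769×1702.2 = 1309 t/h.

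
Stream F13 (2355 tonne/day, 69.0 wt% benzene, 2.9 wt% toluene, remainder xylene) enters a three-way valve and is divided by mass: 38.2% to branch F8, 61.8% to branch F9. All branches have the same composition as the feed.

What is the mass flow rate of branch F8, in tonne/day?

Branch F8 flow = 0.382×2355 = 899.61 tonne/day.

899.6 tonne/day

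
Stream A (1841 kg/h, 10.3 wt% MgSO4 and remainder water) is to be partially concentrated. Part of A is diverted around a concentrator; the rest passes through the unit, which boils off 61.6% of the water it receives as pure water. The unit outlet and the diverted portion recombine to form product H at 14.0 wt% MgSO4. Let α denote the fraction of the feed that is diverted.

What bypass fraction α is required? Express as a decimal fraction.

All 1841×0.103 = 189.62 kg/h of MgSO4 reaches H, so H = 189.62/0.140 = 1354.4 kg/h and vapour = 486.55 kg/h.
The evaporator receives (1−α)·1841 of feed at 0.897 water and removes 0.616 of that water:
0.616×0.897×(1−α)×1841 = 486.55
(1−α) = 486.55/1017.2 = 0.4783;  α = 0.5217.

0.522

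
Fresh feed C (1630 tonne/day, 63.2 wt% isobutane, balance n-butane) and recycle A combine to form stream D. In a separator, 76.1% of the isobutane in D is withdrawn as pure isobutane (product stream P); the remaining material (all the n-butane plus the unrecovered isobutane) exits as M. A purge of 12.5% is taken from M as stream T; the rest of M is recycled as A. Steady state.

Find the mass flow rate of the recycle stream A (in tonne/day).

4471 tonne/day

n-butane enters only via C and leaves only via the purge: 1630×0.368 = 0.125×(n-butane in M), and the separator passes all n-butane, so n-butane in D = n-butane in M = 4798.7 tonne/day.
isobutane in D: m_A = 1630×0.632 + (1−0.125)·(1−0.761)·m_A, so m_A = 1030.2/0.7909 = 1302.6 tonne/day.
M = (1−0.761)×1302.6 + 4798.7 = 5110 tonne/day.
Recycle A = (1−0.125)×5110 = 4471.3 tonne/day.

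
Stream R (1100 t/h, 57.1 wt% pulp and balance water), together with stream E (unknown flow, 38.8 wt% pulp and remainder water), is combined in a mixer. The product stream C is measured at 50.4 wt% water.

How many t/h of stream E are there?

Let E be the unknown flow. Total out = 1100 + E.
water balance: 471.9 + 0.612·E = 0.504·(1100 + E)
(0.612 − 0.504)·E = 0.504×1100 − 471.9 = 82.5
E = 82.5 / 0.108 = 763.89 t/h

763.9 t/h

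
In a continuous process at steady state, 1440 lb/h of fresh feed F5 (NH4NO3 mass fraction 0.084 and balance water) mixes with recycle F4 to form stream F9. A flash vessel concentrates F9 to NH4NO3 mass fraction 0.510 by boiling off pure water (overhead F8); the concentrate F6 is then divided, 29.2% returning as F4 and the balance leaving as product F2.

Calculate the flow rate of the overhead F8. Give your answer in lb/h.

Overall NH4NO3 balance (none leaves overhead): NH4NO3 in fresh feed = NH4NO3 in product, i.e. 1440×0.084 = (1−0.292)·F6·0.510.
F6 = 120.96/(0.510×0.708) = 335 lb/h.
Recycle F4 = 0.292×335 = 97.819 lb/h.
Combined feed F9 = 1440 + 97.819 = 1537.8 lb/h.
Overhead F8 = F9 − F6 = 1537.8 − 335 = 1202.8 lb/h.

1203 lb/h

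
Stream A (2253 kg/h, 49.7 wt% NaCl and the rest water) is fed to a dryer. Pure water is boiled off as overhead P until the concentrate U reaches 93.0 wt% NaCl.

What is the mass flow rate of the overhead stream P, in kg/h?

NaCl is conserved: 2253×0.497 = 1119.7 kg/h all reports to the concentrate.
Concentrate = 1119.7/(target fraction) = 1204 kg/h.
Overhead = 2253 − 1204 = 1049 kg/h.

1049 kg/h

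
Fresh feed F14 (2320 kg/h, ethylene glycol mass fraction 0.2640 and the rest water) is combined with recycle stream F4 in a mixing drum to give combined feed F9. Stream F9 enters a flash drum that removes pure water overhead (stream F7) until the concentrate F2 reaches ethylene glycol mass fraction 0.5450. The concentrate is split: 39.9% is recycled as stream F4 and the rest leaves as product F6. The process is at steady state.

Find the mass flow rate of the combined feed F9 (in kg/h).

3066 kg/h

Overall ethylene glycol balance (none leaves overhead): ethylene glycol in fresh feed = ethylene glycol in product, i.e. 2320×0.264 = (1−0.399)·F2·0.545.
F2 = 612.48/(0.545×0.601) = 1869.9 kg/h.
Recycle F4 = 0.399×1869.9 = 746.09 kg/h.
Combined feed F9 = 2320 + 746.09 = 3066.1 kg/h.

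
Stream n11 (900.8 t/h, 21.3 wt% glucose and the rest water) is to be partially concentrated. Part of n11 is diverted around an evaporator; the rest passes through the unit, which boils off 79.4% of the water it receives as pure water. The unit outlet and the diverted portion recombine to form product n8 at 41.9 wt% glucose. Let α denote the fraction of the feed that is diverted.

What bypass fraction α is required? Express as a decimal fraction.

All 900.8×0.213 = 191.87 t/h of glucose reaches n8, so n8 = 191.87/0.419 = 457.92 t/h and vapour = 442.88 t/h.
The evaporator receives (1−α)·900.8 of feed at 0.787 water and removes 0.794 of that water:
0.794×0.787×(1−α)×900.8 = 442.88
(1−α) = 442.88/562.89 = 0.7868;  α = 0.2132.

0.213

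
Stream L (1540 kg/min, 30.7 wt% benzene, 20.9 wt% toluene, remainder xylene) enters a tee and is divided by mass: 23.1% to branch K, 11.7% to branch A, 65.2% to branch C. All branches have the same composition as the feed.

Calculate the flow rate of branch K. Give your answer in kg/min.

Branch K flow = 0.231×1540 = 355.74 kg/min.

355.7 kg/min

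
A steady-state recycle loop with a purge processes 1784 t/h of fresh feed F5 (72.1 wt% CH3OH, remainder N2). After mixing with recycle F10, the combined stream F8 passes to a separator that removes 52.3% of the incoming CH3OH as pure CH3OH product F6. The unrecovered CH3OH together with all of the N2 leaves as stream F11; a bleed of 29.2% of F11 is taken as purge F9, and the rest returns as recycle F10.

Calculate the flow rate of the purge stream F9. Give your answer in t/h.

768.2 t/h

N2 enters only via F5 and leaves only via the purge: 1784×0.279 = 0.292×(N2 in F11), and the separator passes all N2, so N2 in F8 = N2 in F11 = 1704.6 t/h.
CH3OH in F8: m_A = 1784×0.721 + (1−0.292)·(1−0.523)·m_A, so m_A = 1286.3/0.6623 = 1942.2 t/h.
F11 = (1−0.523)×1942.2 + 1704.6 = 2631 t/h.
Purge F9 = 0.292×2631 = 768.25 t/h.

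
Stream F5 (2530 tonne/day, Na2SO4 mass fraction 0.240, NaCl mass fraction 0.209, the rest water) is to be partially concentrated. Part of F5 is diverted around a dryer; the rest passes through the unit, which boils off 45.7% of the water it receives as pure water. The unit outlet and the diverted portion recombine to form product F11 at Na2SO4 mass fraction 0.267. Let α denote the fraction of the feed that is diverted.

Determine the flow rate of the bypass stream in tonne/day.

All 2530×0.240 = 607.2 tonne/day of Na2SO4 reaches F11, so F11 = 607.2/0.267 = 2274.2 tonne/day and vapour = 255.84 tonne/day.
The evaporator receives (1−α)·2530 of feed at 0.551 water and removes 0.457 of that water:
0.457×0.551×(1−α)×2530 = 255.84
(1−α) = 255.84/637.07 = 0.4016;  α = 0.5984.
Bypass flow = 0.5984×2530 = 1514 tonne/day.

1514 tonne/day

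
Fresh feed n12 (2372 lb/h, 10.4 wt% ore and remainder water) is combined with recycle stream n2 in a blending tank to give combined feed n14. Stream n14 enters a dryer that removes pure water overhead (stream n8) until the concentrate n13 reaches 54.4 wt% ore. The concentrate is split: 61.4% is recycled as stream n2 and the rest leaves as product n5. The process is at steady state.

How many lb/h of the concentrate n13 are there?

Overall ore balance (none leaves overhead): ore in fresh feed = ore in product, i.e. 2372×0.104 = (1−0.614)·n13·0.544.
n13 = 246.69/(0.544×0.386) = 1174.8 lb/h.

1175 lb/h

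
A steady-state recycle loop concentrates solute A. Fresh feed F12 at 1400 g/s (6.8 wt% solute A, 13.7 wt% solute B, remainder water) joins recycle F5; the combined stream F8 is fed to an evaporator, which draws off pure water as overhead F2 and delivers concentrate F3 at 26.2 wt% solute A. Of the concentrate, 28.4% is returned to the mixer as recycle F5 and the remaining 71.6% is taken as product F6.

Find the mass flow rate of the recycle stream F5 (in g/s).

144.1 g/s

Overall solute A balance (none leaves overhead): solute A in fresh feed = solute A in product, i.e. 1400×0.068 = (1−0.284)·F3·0.262.
F3 = 95.2/(0.262×0.716) = 507.48 g/s.
Recycle F5 = 0.284×507.48 = 144.13 g/s.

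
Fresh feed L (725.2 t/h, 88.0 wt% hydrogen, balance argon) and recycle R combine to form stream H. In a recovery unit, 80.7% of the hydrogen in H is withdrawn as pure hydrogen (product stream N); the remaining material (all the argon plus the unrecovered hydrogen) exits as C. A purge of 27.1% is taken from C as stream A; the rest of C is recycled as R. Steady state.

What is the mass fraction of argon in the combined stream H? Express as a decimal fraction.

argon enters only via L and leaves only via the purge: 725.2×0.120 = 0.271×(argon in C), and the recovery unit passes all argon, so argon in H = argon in C = 321.12 t/h.
hydrogen in H: m_A = 725.2×0.880 + (1−0.271)·(1−0.807)·m_A, so m_A = 638.18/0.8593 = 742.67 t/h.
H = 742.67 + 321.12 = 1063.8 t/h.
argon fraction in H = 321.12/1063.8 = 0.3019.

0.3019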